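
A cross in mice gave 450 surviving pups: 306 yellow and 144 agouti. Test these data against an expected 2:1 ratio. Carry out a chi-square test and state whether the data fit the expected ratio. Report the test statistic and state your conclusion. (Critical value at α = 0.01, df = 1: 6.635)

0.360; consistent

Under the 2:1 hypothesis (Σ ratio = 3, N = 450):
  yellow: 450 × 2/3 = 300
  agouti: 450 × 1/3 = 150
χ² = Σ (O − E)² / E
  yellow: (306 − 300)² / 300 = 0.1200
  agouti: (144 − 150)² / 150 = 0.2400
χ² = 0.1200 + 0.2400 = 0.360
Degrees of freedom = 2 − 1 = 1; critical value at α = 0.01 is 6.635.
Since 0.360 < 6.635, we fail to reject the null hypothesis — the data are consistent with the 2:1 ratio.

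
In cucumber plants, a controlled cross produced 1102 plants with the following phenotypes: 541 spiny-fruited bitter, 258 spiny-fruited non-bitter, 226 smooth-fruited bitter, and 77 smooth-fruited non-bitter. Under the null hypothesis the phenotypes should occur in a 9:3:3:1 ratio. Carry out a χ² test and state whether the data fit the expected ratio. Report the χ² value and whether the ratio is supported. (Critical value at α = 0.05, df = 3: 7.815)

25.585; not consistent

Under the 9:3:3:1 hypothesis (Σ ratio = 16, N = 1102):
  spiny-fruited bitter: 1102 × 9/16 = 619.875
  spiny-fruited non-bitter: 1102 × 3/16 = 206.625
  smooth-fruited bitter: 1102 × 3/16 = 206.625
  smooth-fruited non-bitter: 1102 × 1/16 = 68.875
χ² = Σ (O − E)² / E
  spiny-fruited bitter: (541 − 619.875)² / 619.875 = 10.0363
  spiny-fruited non-bitter: (258 − 206.625)² / 206.625 = 12.7738
  smooth-fruited bitter: (226 − 206.625)² / 206.625 = 1.8168
  smooth-fruited non-bitter: (77 − 68.875)² / 68.875 = 0.9585
χ² = 10.0363 + 12.7738 + 1.8168 + 0.9585 = 25.5854 ≈ 25.585
Degrees of freedom = 4 − 1 = 3; critical value at α = 0.05 is 7.815.
Since 25.585 > 7.815, we reject the null hypothesis — the data do not fit the 9:3:3:1 ratio.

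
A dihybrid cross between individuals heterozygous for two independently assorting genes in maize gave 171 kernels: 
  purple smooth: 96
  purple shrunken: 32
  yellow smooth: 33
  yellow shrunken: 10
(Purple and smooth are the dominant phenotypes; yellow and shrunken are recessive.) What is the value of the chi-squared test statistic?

0.072

A dihybrid F₂ with independent assortment and complete dominance at both loci gives a 9:3:3:1 phenotypic ratio.
Under the 9:3:3:1 hypothesis (Σ ratio = 16, N = 171):
  purple smooth: 171 × 9/16 = 96.1875
  purple shrunken: 171 × 3/16 = 32.0625
  yellow smooth: 171 × 3/16 = 32.0625
  yellow shrunken: 171 × 1/16 = 10.6875
χ² = Σ (O − E)² / E
  purple smooth: (96 − 96.1875)² / 96.1875 = 0.0004
  purple shrunken: (32 − 32.0625)² / 32.0625 = 0.0001
  yellow smooth: (33 − 32.0625)² / 32.0625 = 0.0274
  yellow shrunken: (10 − 10.6875)² / 10.6875 = 0.0442
χ² = 0.0004 + 0.0001 + 0.0274 + 0.0442 = 0.0721 ≈ 0.072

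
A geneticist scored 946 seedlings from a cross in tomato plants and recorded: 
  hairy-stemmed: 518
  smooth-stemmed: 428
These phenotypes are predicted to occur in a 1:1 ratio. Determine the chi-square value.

8.562

Expected counts for N = 946 under a 1:1 ratio (total parts = 2):
  hairy-stemmed: 946 × 1/2 = 473
  smooth-stemmed: 946 × 1/2 = 473
χ² = Σ (O − E)² / E
  hairy-stemmed: (518 − 473)² / 473 = 4.2812
  smooth-stemmed: (428 − 473)² / 473 = 4.2812
χ² = 4.2812 + 4.2812 = 8.5624 ≈ 8.562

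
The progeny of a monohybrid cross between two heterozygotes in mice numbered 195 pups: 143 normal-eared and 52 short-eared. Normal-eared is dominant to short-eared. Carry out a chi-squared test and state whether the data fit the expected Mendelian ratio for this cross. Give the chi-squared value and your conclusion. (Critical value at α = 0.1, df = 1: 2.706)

0.289; consistent

For a monohybrid cross between heterozygotes with complete dominance, the expected phenotypic ratio is 3:1.
Total ratio parts = 4. Expected numbers out of 195:
  normal-eared: 195 × 3/4 = 146.25
  short-eared: 195 × 1/4 = 48.75
χ² = Σ (O − E)² / E
  normal-eared: (143 − 146.25)² / 146.25 = 0.0722
  short-eared: (52 − 48.75)² / 48.75 = 0.2167
χ² = 0.0722 + 0.2167 = 0.2889 ≈ 0.289
Degrees of freedom = 2 − 1 = 1; critical value at α = 0.1 is 2.706.
Since 0.289 < 2.706, we fail to reject the null hypothesis — the data are consistent with the 3:1 ratio.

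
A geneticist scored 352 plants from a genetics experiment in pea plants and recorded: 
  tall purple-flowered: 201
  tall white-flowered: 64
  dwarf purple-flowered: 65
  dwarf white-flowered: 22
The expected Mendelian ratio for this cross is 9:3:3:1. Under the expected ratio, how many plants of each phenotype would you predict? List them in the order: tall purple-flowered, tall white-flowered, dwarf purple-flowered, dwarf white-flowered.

Under the 9:3:3:1 hypothesis (Σ ratio = 16, N = 352):
  tall purple-flowered: 352 × 9/16 = 198
  tall white-flowered: 352 × 3/16 = 66
  dwarf purple-flowered: 352 × 3/16 = 66
  dwarf white-flowered: 352 × 1/16 = 22

198, 66, 66, 22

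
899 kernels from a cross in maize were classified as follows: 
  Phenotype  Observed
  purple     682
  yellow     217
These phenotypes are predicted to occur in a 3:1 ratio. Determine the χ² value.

0.356

The 3:1 ratio has 4 parts, so with N = 899 the expected counts are:
  purple: 899 × 3/4 = 674.25
  yellow: 899 × 1/4 = 224.75
χ² = Σ (O − E)² / E
  purple: (682 − 674.25)² / 674.25 = 0.0891
  yellow: (217 − 224.75)² / 224.75 = 0.2672
χ² = 0.0891 + 0.2672 = 0.3563 ≈ 0.356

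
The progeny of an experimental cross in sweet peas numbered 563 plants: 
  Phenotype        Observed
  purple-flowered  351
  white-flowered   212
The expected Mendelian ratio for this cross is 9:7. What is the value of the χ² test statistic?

Expected counts for N = 563 under a 9:7 ratio (total parts = 16):
  purple-flowered: 563 × 9/16 = 316.6875
  white-flowered: 563 × 7/16 = 246.3125
χ² = Σ (O − E)² / E
  purple-flowered: (351 − 316.6875)² / 316.6875 = 3.7177
  white-flowered: (212 − 246.3125)² / 246.3125 = 4.7799
χ² = 3.7177 + 4.7799 = 8.4976 ≈ 8.498

8.498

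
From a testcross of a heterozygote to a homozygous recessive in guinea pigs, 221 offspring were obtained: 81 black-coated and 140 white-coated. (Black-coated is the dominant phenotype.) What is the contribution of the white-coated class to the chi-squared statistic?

7.876

A testcross of a heterozygote (Aa × aa) gives a 1:1 phenotypic ratio.
Under the 1:1 hypothesis (Σ ratio = 2, N = 221):
  black-coated: 221 × 1/2 = 110.5
  white-coated: 221 × 1/2 = 110.5
Contribution of white-coated: (140 − 110.5)² / 110.5 = 7.8756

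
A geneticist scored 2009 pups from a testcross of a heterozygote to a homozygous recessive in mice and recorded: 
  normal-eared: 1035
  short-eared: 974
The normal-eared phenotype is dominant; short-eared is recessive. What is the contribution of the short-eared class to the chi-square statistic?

A testcross of a heterozygote (Aa × aa) gives a 1:1 phenotypic ratio.
The 1:1 ratio has 2 parts, so with N = 2009 the expected counts are:
  normal-eared: 2009 × 1/2 = 1004.5
  short-eared: 2009 × 1/2 = 1004.5
Contribution of short-eared: (974 − 1004.5)² / 1004.5 = 0.9261

0.926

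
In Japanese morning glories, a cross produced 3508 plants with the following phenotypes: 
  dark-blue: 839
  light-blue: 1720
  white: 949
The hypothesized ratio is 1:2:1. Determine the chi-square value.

8.217

Expected counts for N = 3508 under a 1:2:1 ratio (total parts = 4):
  dark-blue: 3508 × 1/4 = 877
  light-blue: 3508 × 2/4 = 1754
  white: 3508 × 1/4 = 877
χ² = Σ (O − E)² / E
  dark-blue: (839 − 877)² / 877 = 1.6465
  light-blue: (1720 − 1754)² / 1754 = 0.6591
  white: (949 − 877)² / 877 = 5.9111
χ² = 1.6465 + 0.6591 + 5.9111 = 8.2167 ≈ 8.217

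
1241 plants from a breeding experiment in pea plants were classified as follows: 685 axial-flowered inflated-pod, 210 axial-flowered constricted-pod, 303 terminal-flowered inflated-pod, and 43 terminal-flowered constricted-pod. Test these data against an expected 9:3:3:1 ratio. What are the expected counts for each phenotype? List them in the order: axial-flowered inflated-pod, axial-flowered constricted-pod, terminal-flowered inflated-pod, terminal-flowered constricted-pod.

698.0625, 232.6875, 232.6875, 77.5625

Total ratio parts = 16. Expected numbers out of 1241:
  axial-flowered inflated-pod: 1241 × 9/16 = 698.0625
  axial-flowered constricted-pod: 1241 × 3/16 = 232.6875
  terminal-flowered inflated-pod: 1241 × 3/16 = 232.6875
  terminal-flowered constricted-pod: 1241 × 1/16 = 77.5625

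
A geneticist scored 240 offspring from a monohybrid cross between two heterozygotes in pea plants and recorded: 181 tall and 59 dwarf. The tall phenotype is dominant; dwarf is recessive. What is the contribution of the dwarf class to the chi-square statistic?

For a monohybrid cross between heterozygotes with complete dominance, the expected phenotypic ratio is 3:1.
Expected counts for N = 240 under a 3:1 ratio (total parts = 4):
  tall: 240 × 3/4 = 180
  dwarf: 240 × 1/4 = 60
Contribution of dwarf: (59 − 60)² / 60 = 0.0167

0.017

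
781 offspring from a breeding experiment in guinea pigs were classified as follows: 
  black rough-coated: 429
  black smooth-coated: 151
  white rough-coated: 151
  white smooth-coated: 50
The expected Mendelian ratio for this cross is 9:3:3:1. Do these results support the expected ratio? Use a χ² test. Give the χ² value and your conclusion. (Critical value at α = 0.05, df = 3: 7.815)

Under the 9:3:3:1 hypothesis (Σ ratio = 16, N = 781):
  black rough-coated: 781 × 9/16 = 439.3125
  black smooth-coated: 781 × 3/16 = 146.4375
  white rough-coated: 781 × 3/16 = 146.4375
  white smooth-coated: 781 × 1/16 = 48.8125
χ² = Σ (O − E)² / E
  black rough-coated: (429 − 439.3125)² / 439.3125 = 0.2421
  black smooth-coated: (151 − 146.4375)² / 146.4375 = 0.1422
  white rough-coated: (151 − 146.4375)² / 146.4375 = 0.1422
  white smooth-coated: (50 − 48.8125)² / 48.8125 = 0.0289
χ² = 0.2421 + 0.1422 + 0.1422 + 0.0289 = 0.5554 ≈ 0.555
Degrees of freedom = 4 − 1 = 3; critical value at α = 0.05 is 7.815.
Since 0.555 < 7.815, we fail to reject the null hypothesis — the data are consistent with the 9:3:3:1 ratio.

0.555; consistent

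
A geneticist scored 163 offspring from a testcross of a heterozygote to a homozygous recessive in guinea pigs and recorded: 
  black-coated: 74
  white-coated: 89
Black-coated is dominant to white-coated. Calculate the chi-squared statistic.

1.380

A testcross of a heterozygote (Aa × aa) gives a 1:1 phenotypic ratio.
Expected counts for N = 163 under a 1:1 ratio (total parts = 2):
  black-coated: 163 × 1/2 = 81.5
  white-coated: 163 × 1/2 = 81.5
χ² = Σ (O − E)² / E
  black-coated: (74 − 81.5)² / 81.5 = 0.6902
  white-coated: (89 − 81.5)² / 81.5 = 0.6902
χ² = 0.6902 + 0.6902 = 1.3804 ≈ 1.380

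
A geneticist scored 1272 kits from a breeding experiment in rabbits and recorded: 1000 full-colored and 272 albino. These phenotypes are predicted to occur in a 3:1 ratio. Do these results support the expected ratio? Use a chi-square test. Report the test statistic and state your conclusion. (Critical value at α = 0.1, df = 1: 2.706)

Total ratio parts = 4. Expected numbers out of 1272:
  full-colored: 1272 × 3/4 = 954
  albino: 1272 × 1/4 = 318
χ² = Σ (O − E)² / E
  full-colored: (1000 − 954)² / 954 = 2.2180
  albino: (272 − 318)² / 318 = 6.6541
χ² = 2.2180 + 6.6541 = 8.8721 ≈ 8.872
Degrees of freedom = 2 − 1 = 1; critical value at α = 0.1 is 2.706.
Since 8.872 > 2.706, we reject the null hypothesis — the data do not fit the 3:1 ratio.

8.872; not consistent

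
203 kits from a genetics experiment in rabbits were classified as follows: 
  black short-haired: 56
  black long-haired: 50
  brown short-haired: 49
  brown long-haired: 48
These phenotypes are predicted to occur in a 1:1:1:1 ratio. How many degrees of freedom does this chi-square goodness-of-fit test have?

A goodness-of-fit test with 4 phenotype classes has df = 4 − 1 = 3.

3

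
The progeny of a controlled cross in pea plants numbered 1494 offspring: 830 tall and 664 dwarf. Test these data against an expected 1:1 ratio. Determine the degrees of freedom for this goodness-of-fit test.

A goodness-of-fit test with 2 phenotype classes has df = 2 − 1 = 1.

1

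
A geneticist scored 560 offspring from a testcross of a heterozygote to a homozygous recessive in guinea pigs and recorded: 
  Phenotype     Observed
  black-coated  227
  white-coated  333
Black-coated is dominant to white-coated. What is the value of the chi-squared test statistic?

A testcross of a heterozygote (Aa × aa) gives a 1:1 phenotypic ratio.
Under the 1:1 hypothesis (Σ ratio = 2, N = 560):
  black-coated: 560 × 1/2 = 280
  white-coated: 560 × 1/2 = 280
χ² = Σ (O − E)² / E
  black-coated: (227 − 280)² / 280 = 10.0321
  white-coated: (333 − 280)² / 280 = 10.0321
χ² = 10.0321 + 10.0321 = 20.0642 ≈ 20.064

20.064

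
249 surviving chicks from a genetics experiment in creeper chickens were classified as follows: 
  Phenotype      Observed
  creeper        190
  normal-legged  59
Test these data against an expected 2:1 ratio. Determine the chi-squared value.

Total ratio parts = 3. Expected numbers out of 249:
  creeper: 249 × 2/3 = 166
  normal-legged: 249 × 1/3 = 83
χ² = Σ (O − E)² / E
  creeper: (190 − 166)² / 166 = 3.4699
  normal-legged: (59 − 83)² / 83 = 6.9398
χ² = 3.4699 + 6.9398 = 10.4097 ≈ 10.410

10.410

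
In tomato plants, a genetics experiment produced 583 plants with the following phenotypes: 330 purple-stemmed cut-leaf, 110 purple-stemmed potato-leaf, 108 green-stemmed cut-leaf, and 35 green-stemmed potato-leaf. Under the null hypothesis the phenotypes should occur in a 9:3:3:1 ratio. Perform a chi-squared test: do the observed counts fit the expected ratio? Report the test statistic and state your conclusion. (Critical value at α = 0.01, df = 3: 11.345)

Expected counts for N = 583 under a 9:3:3:1 ratio (total parts = 16):
  purple-stemmed cut-leaf: 583 × 9/16 = 327.9375
  purple-stemmed potato-leaf: 583 × 3/16 = 109.3125
  green-stemmed cut-leaf: 583 × 3/16 = 109.3125
  green-stemmed potato-leaf: 583 × 1/16 = 36.4375
χ² = Σ (O − E)² / E
  purple-stemmed cut-leaf: (330 − 327.9375)² / 327.9375 = 0.0130
  purple-stemmed potato-leaf: (110 − 109.3125)² / 109.3125 = 0.0043
  green-stemmed cut-leaf: (108 − 109.3125)² / 109.3125 = 0.0158
  green-stemmed potato-leaf: (35 − 36.4375)² / 36.4375 = 0.0567
χ² = 0.0130 + 0.0043 + 0.0158 + 0.0567 = 0.0898 ≈ 0.090
Degrees of freedom = 4 − 1 = 3; critical value at α = 0.01 is 11.345.
Since 0.090 < 11.345, we fail to reject the null hypothesis — the data are consistent with the 9:3:3:1 ratio.

0.090; consistent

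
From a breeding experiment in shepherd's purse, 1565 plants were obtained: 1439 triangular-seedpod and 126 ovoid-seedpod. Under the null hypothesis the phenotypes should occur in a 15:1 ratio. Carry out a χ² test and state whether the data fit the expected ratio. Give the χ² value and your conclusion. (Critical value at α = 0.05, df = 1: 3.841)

Expected counts for N = 1565 under a 15:1 ratio (total parts = 16):
  triangular-seedpod: 1565 × 15/16 = 1467.1875
  ovoid-seedpod: 1565 × 1/16 = 97.8125
χ² = Σ (O − E)² / E
  triangular-seedpod: (1439 − 1467.1875)² / 1467.1875 = 0.5415
  ovoid-seedpod: (126 − 97.8125)² / 97.8125 = 8.1230
χ² = 0.5415 + 8.1230 = 8.6645 ≈ 8.665
Degrees of freedom = 2 − 1 = 1; critical value at α = 0.05 is 3.841.
Since 8.665 > 3.841, we reject the null hypothesis — the data do not fit the 15:1 ratio.

8.665; not consistent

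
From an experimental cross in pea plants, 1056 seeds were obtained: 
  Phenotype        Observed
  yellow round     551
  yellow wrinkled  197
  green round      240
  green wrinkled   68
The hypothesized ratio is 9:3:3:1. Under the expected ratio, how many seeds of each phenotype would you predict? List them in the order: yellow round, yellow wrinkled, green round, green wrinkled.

The 9:3:3:1 ratio has 16 parts, so with N = 1056 the expected counts are:
  yellow round: 1056 × 9/16 = 594
  yellow wrinkled: 1056 × 3/16 = 198
  green round: 1056 × 3/16 = 198
  green wrinkled: 1056 × 1/16 = 66

594, 198, 198, 66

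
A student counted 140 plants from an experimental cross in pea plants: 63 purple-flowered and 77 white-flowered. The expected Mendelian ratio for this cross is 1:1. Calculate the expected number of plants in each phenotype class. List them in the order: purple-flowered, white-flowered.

70, 70

Expected counts for N = 140 under a 1:1 ratio (total parts = 2):
  purple-flowered: 140 × 1/2 = 70
  white-flowered: 140 × 1/2 = 70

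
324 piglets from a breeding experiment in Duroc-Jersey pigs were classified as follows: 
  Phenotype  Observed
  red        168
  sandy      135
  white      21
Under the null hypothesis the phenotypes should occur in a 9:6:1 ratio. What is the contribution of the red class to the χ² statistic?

Total ratio parts = 16. Expected numbers out of 324:
  red: 324 × 9/16 = 182.25
  sandy: 324 × 6/16 = 121.5
  white: 324 × 1/16 = 20.25
Contribution of red: (168 − 182.25)² / 182.25 = 1.1142

1.114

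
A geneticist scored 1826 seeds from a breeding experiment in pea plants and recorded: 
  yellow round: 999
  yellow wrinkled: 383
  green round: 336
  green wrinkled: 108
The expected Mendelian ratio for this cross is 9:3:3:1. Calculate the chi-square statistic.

The 9:3:3:1 ratio has 16 parts, so with N = 1826 the expected counts are:
  yellow round: 1826 × 9/16 = 1027.125
  yellow wrinkled: 1826 × 3/16 = 342.375
  green round: 1826 × 3/16 = 342.375
  green wrinkled: 1826 × 1/16 = 114.125
χ² = Σ (O − E)² / E
  yellow round: (999 − 1027.125)² / 1027.125 = 0.7701
  yellow wrinkled: (383 − 342.375)² / 342.375 = 4.8204
  green round: (336 − 342.375)² / 342.375 = 0.1187
  green wrinkled: (108 − 114.125)² / 114.125 = 0.3287
χ² = 0.7701 + 4.8204 + 0.1187 + 0.3287 = 6.0379 ≈ 6.038

6.038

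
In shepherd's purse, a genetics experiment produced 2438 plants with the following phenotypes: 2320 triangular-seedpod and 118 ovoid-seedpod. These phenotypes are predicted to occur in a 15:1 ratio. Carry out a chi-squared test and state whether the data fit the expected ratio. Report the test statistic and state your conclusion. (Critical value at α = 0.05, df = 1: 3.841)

Under the 15:1 hypothesis (Σ ratio = 16, N = 2438):
  triangular-seedpod: 2438 × 15/16 = 2285.625
  ovoid-seedpod: 2438 × 1/16 = 152.375
χ² = Σ (O − E)² / E
  triangular-seedpod: (2320 − 2285.625)² / 2285.625 = 0.5170
  ovoid-seedpod: (118 − 152.375)² / 152.375 = 7.7548
χ² = 0.5170 + 7.7548 = 8.2718 ≈ 8.272
Degrees of freedom = 2 − 1 = 1; critical value at α = 0.05 is 3.841.
Since 8.272 > 3.841, we reject the null hypothesis — the data do not fit the 15:1 ratio.

8.272; not consistent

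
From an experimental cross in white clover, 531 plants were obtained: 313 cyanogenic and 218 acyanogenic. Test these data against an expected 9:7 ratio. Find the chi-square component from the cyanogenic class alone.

0.686

Total ratio parts = 16. Expected numbers out of 531:
  cyanogenic: 531 × 9/16 = 298.6875
  acyanogenic: 531 × 7/16 = 232.3125
Contribution of cyanogenic: (313 − 298.6875)² / 298.6875 = 0.6858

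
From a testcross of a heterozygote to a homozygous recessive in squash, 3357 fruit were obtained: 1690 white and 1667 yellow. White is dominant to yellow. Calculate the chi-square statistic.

A testcross of a heterozygote (Aa × aa) gives a 1:1 phenotypic ratio.
The 1:1 ratio has 2 parts, so with N = 3357 the expected counts are:
  white: 3357 × 1/2 = 1678.5
  yellow: 3357 × 1/2 = 1678.5
χ² = Σ (O − E)² / E
  white: (1690 − 1678.5)² / 1678.5 = 0.0788
  yellow: (1667 − 1678.5)² / 1678.5 = 0.0788
χ² = 0.0788 + 0.0788 = 0.1576 ≈ 0.158

0.158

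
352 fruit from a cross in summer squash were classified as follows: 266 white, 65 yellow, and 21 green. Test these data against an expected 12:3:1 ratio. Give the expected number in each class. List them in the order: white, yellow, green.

Under the 12:3:1 hypothesis (Σ ratio = 16, N = 352):
  white: 352 × 12/16 = 264
  yellow: 352 × 3/16 = 66
  green: 352 × 1/16 = 22

264, 66, 22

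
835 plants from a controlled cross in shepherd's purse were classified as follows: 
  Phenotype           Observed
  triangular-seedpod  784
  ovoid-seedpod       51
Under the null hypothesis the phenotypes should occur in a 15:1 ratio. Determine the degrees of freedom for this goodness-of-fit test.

A goodness-of-fit test with 2 phenotype classes has df = 2 − 1 = 1.

1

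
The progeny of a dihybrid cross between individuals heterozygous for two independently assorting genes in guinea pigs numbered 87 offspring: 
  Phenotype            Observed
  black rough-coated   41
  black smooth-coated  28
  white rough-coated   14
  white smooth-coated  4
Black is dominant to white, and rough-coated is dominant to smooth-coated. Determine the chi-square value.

10.369

A dihybrid F₂ with independent assortment and complete dominance at both loci gives a 9:3:3:1 phenotypic ratio.
Under the 9:3:3:1 hypothesis (Σ ratio = 16, N = 87):
  black rough-coated: 87 × 9/16 = 48.9375
  black smooth-coated: 87 × 3/16 = 16.3125
  white rough-coated: 87 × 3/16 = 16.3125
  white smooth-coated: 87 × 1/16 = 5.4375
χ² = Σ (O − E)² / E
  black rough-coated: (41 − 48.9375)² / 48.9375 = 1.2874
  black smooth-coated: (28 − 16.3125)² / 16.3125 = 8.3738
  white rough-coated: (14 − 16.3125)² / 16.3125 = 0.3278
  white smooth-coated: (4 − 5.4375)² / 5.4375 = 0.3800
χ² = 1.2874 + 8.3738 + 0.3278 + 0.3800 = 10.369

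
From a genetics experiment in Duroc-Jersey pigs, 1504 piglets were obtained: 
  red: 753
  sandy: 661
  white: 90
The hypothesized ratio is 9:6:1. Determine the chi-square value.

27.076

The 9:6:1 ratio has 16 parts, so with N = 1504 the expected counts are:
  red: 1504 × 9/16 = 846
  sandy: 1504 × 6/16 = 564
  white: 1504 × 1/16 = 94
χ² = Σ (O − E)² / E
  red: (753 − 846)² / 846 = 10.2234
  sandy: (661 − 564)² / 564 = 16.6826
  white: (90 − 94)² / 94 = 0.1702
χ² = 10.2234 + 16.6826 + 0.1702 = 27.0762 ≈ 27.076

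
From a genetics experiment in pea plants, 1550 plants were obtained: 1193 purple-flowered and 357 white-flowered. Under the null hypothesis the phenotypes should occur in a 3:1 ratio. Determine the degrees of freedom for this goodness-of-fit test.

1

A goodness-of-fit test with 2 phenotype classes has df = 2 − 1 = 1.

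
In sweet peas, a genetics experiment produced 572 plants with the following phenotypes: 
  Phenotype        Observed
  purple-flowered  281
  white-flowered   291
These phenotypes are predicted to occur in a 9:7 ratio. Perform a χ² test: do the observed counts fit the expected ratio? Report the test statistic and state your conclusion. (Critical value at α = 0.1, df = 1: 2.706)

Expected counts for N = 572 under a 9:7 ratio (total parts = 16):
  purple-flowered: 572 × 9/16 = 321.75
  white-flowered: 572 × 7/16 = 250.25
χ² = Σ (O − E)² / E
  purple-flowered: (281 − 321.75)² / 321.75 = 5.1610
  white-flowered: (291 − 250.25)² / 250.25 = 6.6356
χ² = 5.1610 + 6.6356 = 11.7966 ≈ 11.797
Degrees of freedom = 2 − 1 = 1; critical value at α = 0.1 is 2.706.
Since 11.797 > 2.706, we reject the null hypothesis — the data do not fit the 9:7 ratio.

11.797; not consistent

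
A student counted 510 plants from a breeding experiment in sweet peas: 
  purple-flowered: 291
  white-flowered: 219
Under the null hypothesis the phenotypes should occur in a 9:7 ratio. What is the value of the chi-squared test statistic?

Under the 9:7 hypothesis (Σ ratio = 16, N = 510):
  purple-flowered: 510 × 9/16 = 286.875
  white-flowered: 510 × 7/16 = 223.125
χ² = Σ (O − E)² / E
  purple-flowered: (291 − 286.875)² / 286.875 = 0.0593
  white-flowered: (219 − 223.125)² / 223.125 = 0.0763
χ² = 0.0593 + 0.0763 = 0.1356 ≈ 0.136

0.136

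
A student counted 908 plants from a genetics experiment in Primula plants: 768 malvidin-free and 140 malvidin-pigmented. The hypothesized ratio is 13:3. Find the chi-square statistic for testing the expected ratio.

6.615

Expected counts for N = 908 under a 13:3 ratio (total parts = 16):
  malvidin-free: 908 × 13/16 = 737.75
  malvidin-pigmented: 908 × 3/16 = 170.25
χ² = Σ (O − E)² / E
  malvidin-free: (768 − 737.75)² / 737.75 = 1.2403
  malvidin-pigmented: (140 − 170.25)² / 170.25 = 5.3748
χ² = 1.2403 + 5.3748 = 6.6151 ≈ 6.615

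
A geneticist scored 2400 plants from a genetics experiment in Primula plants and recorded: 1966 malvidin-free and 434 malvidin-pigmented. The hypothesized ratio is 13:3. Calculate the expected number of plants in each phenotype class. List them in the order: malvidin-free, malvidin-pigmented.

The 13:3 ratio has 16 parts, so with N = 2400 the expected counts are:
  malvidin-free: 2400 × 13/16 = 1950
  malvidin-pigmented: 2400 × 3/16 = 450

1950, 450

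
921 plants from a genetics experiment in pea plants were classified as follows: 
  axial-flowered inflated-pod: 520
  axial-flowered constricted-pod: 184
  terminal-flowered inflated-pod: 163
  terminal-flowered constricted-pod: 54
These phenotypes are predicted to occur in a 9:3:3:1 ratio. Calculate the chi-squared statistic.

1.512

Total ratio parts = 16. Expected numbers out of 921:
  axial-flowered inflated-pod: 921 × 9/16 = 518.0625
  axial-flowered constricted-pod: 921 × 3/16 = 172.6875
  terminal-flowered inflated-pod: 921 × 3/16 = 172.6875
  terminal-flowered constricted-pod: 921 × 1/16 = 57.5625
χ² = Σ (O − E)² / E
  axial-flowered inflated-pod: (520 − 518.0625)² / 518.0625 = 0.0072
  axial-flowered constricted-pod: (184 − 172.6875)² / 172.6875 = 0.7411
  terminal-flowered inflated-pod: (163 − 172.6875)² / 172.6875 = 0.5435
  terminal-flowered constricted-pod: (54 − 57.5625)² / 57.5625 = 0.2205
χ² = 0.0072 + 0.7411 + 0.5435 + 0.2205 = 1.5123 ≈ 1.512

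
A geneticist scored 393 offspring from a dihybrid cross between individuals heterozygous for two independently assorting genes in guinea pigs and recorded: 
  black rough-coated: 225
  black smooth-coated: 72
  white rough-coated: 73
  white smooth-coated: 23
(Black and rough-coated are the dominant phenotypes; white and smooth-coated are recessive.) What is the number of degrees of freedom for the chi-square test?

3

A dihybrid F₂ with independent assortment and complete dominance at both loci gives a 9:3:3:1 phenotypic ratio.
A goodness-of-fit test with 4 phenotype classes has df = 4 − 1 = 3.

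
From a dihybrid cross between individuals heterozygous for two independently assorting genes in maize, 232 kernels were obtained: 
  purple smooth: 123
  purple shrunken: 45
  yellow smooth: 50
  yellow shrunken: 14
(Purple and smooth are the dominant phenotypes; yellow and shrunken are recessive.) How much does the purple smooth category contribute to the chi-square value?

A dihybrid F₂ with independent assortment and complete dominance at both loci gives a 9:3:3:1 phenotypic ratio.
Expected counts for N = 232 under a 9:3:3:1 ratio (total parts = 16):
  purple smooth: 232 × 9/16 = 130.5
  purple shrunken: 232 × 3/16 = 43.5
  yellow smooth: 232 × 3/16 = 43.5
  yellow shrunken: 232 × 1/16 = 14.5
Contribution of purple smooth: (123 − 130.5)² / 130.5 = 0.4310

0.431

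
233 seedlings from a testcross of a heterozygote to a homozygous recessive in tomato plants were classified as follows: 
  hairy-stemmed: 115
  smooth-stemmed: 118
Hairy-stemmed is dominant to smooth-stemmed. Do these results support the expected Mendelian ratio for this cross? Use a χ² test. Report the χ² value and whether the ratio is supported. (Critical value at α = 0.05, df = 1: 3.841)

A testcross of a heterozygote (Aa × aa) gives a 1:1 phenotypic ratio.
Under the 1:1 hypothesis (Σ ratio = 2, N = 233):
  hairy-stemmed: 233 × 1/2 = 116.5
  smooth-stemmed: 233 × 1/2 = 116.5
χ² = Σ (O − E)² / E
  hairy-stemmed: (115 − 116.5)² / 116.5 = 0.0193
  smooth-stemmed: (118 − 116.5)² / 116.5 = 0.0193
χ² = 0.0193 + 0.0193 = 0.0386 ≈ 0.039
Degrees of freedom = 2 − 1 = 1; critical value at α = 0.05 is 3.841.
Since 0.039 < 3.841, we fail to reject the null hypothesis — the data are consistent with the 1:1 ratio.

0.039; consistent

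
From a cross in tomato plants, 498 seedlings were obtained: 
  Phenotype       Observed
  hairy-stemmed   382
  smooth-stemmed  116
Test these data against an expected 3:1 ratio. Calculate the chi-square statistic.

Under the 3:1 hypothesis (Σ ratio = 4, N = 498):
  hairy-stemmed: 498 × 3/4 = 373.5
  smooth-stemmed: 498 × 1/4 = 124.5
χ² = Σ (O − E)² / E
  hairy-stemmed: (382 − 373.5)² / 373.5 = 0.1934
  smooth-stemmed: (116 − 124.5)² / 124.5 = 0.5803
χ² = 0.1934 + 0.5803 = 0.7737 ≈ 0.774

0.774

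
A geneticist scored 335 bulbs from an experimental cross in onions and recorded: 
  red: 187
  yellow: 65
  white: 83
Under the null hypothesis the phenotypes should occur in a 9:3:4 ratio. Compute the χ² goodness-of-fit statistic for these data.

0.094

The 9:3:4 ratio has 16 parts, so with N = 335 the expected counts are:
  red: 335 × 9/16 = 188.4375
  yellow: 335 × 3/16 = 62.8125
  white: 335 × 4/16 = 83.75
χ² = Σ (O − E)² / E
  red: (187 − 188.4375)² / 188.4375 = 0.0110
  yellow: (65 − 62.8125)² / 62.8125 = 0.0762
  white: (83 − 83.75)² / 83.75 = 0.0067
χ² = 0.0110 + 0.0762 + 0.0067 = 0.0939 ≈ 0.094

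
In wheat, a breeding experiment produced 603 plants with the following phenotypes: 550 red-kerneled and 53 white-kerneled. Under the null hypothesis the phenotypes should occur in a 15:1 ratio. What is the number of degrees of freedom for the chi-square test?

A goodness-of-fit test with 2 phenotype classes has df = 2 − 1 = 1.

1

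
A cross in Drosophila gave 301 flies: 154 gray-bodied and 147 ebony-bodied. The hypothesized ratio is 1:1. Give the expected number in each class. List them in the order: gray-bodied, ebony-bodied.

150.5, 150.5

Under the 1:1 hypothesis (Σ ratio = 2, N = 301):
  gray-bodied: 301 × 1/2 = 150.5
  ebony-bodied: 301 × 1/2 = 150.5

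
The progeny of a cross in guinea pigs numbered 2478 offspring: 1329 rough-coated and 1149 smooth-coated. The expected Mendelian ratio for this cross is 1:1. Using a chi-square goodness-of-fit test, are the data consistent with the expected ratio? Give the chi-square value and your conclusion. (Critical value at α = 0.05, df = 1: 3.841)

Under the 1:1 hypothesis (Σ ratio = 2, N = 2478):
  rough-coated: 2478 × 1/2 = 1239
  smooth-coated: 2478 × 1/2 = 1239
χ² = Σ (O − E)² / E
  rough-coated: (1329 − 1239)² / 1239 = 6.5375
  smooth-coated: (1149 − 1239)² / 1239 = 6.5375
χ² = 6.5375 + 6.5375 = 13.075
Degrees of freedom = 2 − 1 = 1; critical value at α = 0.05 is 3.841.
Since 13.075 > 3.841, we reject the null hypothesis — the data do not fit the 1:1 ratio.

13.075; not consistent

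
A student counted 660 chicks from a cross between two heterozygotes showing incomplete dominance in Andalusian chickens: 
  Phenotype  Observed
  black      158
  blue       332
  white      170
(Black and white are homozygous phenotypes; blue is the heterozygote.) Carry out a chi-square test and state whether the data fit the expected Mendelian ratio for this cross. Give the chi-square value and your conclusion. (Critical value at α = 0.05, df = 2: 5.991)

0.461; consistent

With incomplete dominance, a heterozygote × heterozygote cross gives a 1:2:1 phenotypic ratio.
The 1:2:1 ratio has 4 parts, so with N = 660 the expected counts are:
  black: 660 × 1/4 = 165
  blue: 660 × 2/4 = 330
  white: 660 × 1/4 = 165
χ² = Σ (O − E)² / E
  black: (158 − 165)² / 165 = 0.2970
  blue: (332 − 330)² / 330 = 0.0121
  white: (170 − 165)² / 165 = 0.1515
χ² = 0.2970 + 0.0121 + 0.1515 = 0.4606 ≈ 0.461
Degrees of freedom = 3 − 1 = 2; critical value at α = 0.05 is 5.991.
Since 0.461 < 5.991, we fail to reject the null hypothesis — the data are consistent with the 1:2:1 ratio.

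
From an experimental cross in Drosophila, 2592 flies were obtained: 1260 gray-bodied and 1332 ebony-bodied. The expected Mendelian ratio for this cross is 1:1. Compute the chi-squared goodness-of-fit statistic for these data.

2.000

Expected counts for N = 2592 under a 1:1 ratio (total parts = 2):
  gray-bodied: 2592 × 1/2 = 1296
  ebony-bodied: 2592 × 1/2 = 1296
χ² = Σ (O − E)² / E
  gray-bodied: (1260 − 1296)² / 1296 = 1.0000
  ebony-bodied: (1332 − 1296)² / 1296 = 1.0000
χ² = 1.0000 + 1.0000 = 2.000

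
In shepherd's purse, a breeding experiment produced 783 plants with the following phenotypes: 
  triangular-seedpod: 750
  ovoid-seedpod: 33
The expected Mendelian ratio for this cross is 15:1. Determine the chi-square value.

5.536

Under the 15:1 hypothesis (Σ ratio = 16, N = 783):
  triangular-seedpod: 783 × 15/16 = 734.0625
  ovoid-seedpod: 783 × 1/16 = 48.9375
χ² = Σ (O − E)² / E
  triangular-seedpod: (750 − 734.0625)² / 734.0625 = 0.3460
  ovoid-seedpod: (33 − 48.9375)² / 48.9375 = 5.1904
χ² = 0.3460 + 5.1904 = 5.5364 ≈ 5.536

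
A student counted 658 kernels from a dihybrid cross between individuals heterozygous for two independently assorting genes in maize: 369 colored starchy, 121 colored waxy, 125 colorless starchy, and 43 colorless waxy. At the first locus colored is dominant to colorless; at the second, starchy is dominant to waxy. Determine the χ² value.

0.156

A dihybrid F₂ with independent assortment and complete dominance at both loci gives a 9:3:3:1 phenotypic ratio.
Under the 9:3:3:1 hypothesis (Σ ratio = 16, N = 658):
  colored starchy: 658 × 9/16 = 370.125
  colored waxy: 658 × 3/16 = 123.375
  colorless starchy: 658 × 3/16 = 123.375
  colorless waxy: 658 × 1/16 = 41.125
χ² = Σ (O − E)² / E
  colored starchy: (369 − 370.125)² / 370.125 = 0.0034
  colored waxy: (121 − 123.375)² / 123.375 = 0.0457
  colorless starchy: (125 − 123.375)² / 123.375 = 0.0214
  colorless waxy: (43 − 41.125)² / 41.125 = 0.0855
χ² = 0.0034 + 0.0457 + 0.0214 + 0.0855 = 0.156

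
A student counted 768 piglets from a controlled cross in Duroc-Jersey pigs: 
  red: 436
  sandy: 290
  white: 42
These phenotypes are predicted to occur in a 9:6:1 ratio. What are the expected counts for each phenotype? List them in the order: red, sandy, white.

432, 288, 48

Expected counts for N = 768 under a 9:6:1 ratio (total parts = 16):
  red: 768 × 9/16 = 432
  sandy: 768 × 6/16 = 288
  white: 768 × 1/16 = 48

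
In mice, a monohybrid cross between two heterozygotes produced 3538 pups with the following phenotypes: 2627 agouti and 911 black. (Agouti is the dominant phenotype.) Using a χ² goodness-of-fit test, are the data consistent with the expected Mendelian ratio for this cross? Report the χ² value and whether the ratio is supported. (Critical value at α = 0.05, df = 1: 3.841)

1.059; consistent

For a monohybrid cross between heterozygotes with complete dominance, the expected phenotypic ratio is 3:1.
The 3:1 ratio has 4 parts, so with N = 3538 the expected counts are:
  agouti: 3538 × 3/4 = 2653.5
  black: 3538 × 1/4 = 884.5
χ² = Σ (O − E)² / E
  agouti: (2627 − 2653.5)² / 2653.5 = 0.2647
  black: (911 − 884.5)² / 884.5 = 0.7940
χ² = 0.2647 + 0.7940 = 1.0587 ≈ 1.059
Degrees of freedom = 2 − 1 = 1; critical value at α = 0.05 is 3.841.
Since 1.059 < 3.841, we fail to reject the null hypothesis — the data are consistent with the 3:1 ratio.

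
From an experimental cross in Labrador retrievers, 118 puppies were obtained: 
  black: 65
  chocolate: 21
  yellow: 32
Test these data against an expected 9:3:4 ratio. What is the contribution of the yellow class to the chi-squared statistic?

0.212

Total ratio parts = 16. Expected numbers out of 118:
  black: 118 × 9/16 = 66.375
  chocolate: 118 × 3/16 = 22.125
  yellow: 118 × 4/16 = 29.5
Contribution of yellow: (32 − 29.5)² / 29.5 = 0.2119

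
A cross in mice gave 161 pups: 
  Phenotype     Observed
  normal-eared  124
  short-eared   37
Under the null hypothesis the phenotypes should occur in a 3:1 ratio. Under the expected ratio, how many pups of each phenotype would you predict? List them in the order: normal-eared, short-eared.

Total ratio parts = 4. Expected numbers out of 161:
  normal-eared: 161 × 3/4 = 120.75
  short-eared: 161 × 1/4 = 40.25

120.75, 40.25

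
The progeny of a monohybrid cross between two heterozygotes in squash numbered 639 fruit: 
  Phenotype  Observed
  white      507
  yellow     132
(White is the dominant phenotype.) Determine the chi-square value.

For a monohybrid cross between heterozygotes with complete dominance, the expected phenotypic ratio is 3:1.
The 3:1 ratio has 4 parts, so with N = 639 the expected counts are:
  white: 639 × 3/4 = 479.25
  yellow: 639 × 1/4 = 159.75
χ² = Σ (O − E)² / E
  white: (507 − 479.25)² / 479.25 = 1.6068
  yellow: (132 − 159.75)² / 159.75 = 4.8204
χ² = 1.6068 + 4.8204 = 6.4272 ≈ 6.427

6.427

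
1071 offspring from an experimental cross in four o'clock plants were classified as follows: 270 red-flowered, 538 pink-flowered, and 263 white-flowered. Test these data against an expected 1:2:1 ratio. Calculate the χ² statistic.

0.115

The 1:2:1 ratio has 4 parts, so with N = 1071 the expected counts are:
  red-flowered: 1071 × 1/4 = 267.75
  pink-flowered: 1071 × 2/4 = 535.5
  white-flowered: 1071 × 1/4 = 267.75
χ² = Σ (O − E)² / E
  red-flowered: (270 − 267.75)² / 267.75 = 0.0189
  pink-flowered: (538 − 535.5)² / 535.5 = 0.0117
  white-flowered: (263 − 267.75)² / 267.75 = 0.0843
χ² = 0.0189 + 0.0117 + 0.0843 = 0.1149 ≈ 0.115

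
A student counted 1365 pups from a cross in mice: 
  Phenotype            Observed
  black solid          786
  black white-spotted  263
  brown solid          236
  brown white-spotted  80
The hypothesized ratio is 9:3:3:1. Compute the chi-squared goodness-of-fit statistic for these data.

Total ratio parts = 16. Expected numbers out of 1365:
  black solid: 1365 × 9/16 = 767.8125
  black white-spotted: 1365 × 3/16 = 255.9375
  brown solid: 1365 × 3/16 = 255.9375
  brown white-spotted: 1365 × 1/16 = 85.3125
χ² = Σ (O − E)² / E
  black solid: (786 − 767.8125)² / 767.8125 = 0.4308
  black white-spotted: (263 − 255.9375)² / 255.9375 = 0.1949
  brown solid: (236 − 255.9375)² / 255.9375 = 1.5531
  brown white-spotted: (80 − 85.3125)² / 85.3125 = 0.3308
χ² = 0.4308 + 0.1949 + 1.5531 + 0.3308 = 2.5096 ≈ 2.510

2.510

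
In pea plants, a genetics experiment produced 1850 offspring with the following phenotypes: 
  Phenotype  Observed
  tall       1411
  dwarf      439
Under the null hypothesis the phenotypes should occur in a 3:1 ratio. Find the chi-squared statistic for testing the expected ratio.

The 3:1 ratio has 4 parts, so with N = 1850 the expected counts are:
  tall: 1850 × 3/4 = 1387.5
  dwarf: 1850 × 1/4 = 462.5
χ² = Σ (O − E)² / E
  tall: (1411 − 1387.5)² / 1387.5 = 0.3980
  dwarf: (439 − 462.5)² / 462.5 = 1.1941
χ² = 0.3980 + 1.1941 = 1.5921 ≈ 1.592

1.592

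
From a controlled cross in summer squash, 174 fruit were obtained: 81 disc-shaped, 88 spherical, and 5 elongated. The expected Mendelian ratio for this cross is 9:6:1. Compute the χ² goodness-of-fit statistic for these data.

Under the 9:6:1 hypothesis (Σ ratio = 16, N = 174):
  disc-shaped: 174 × 9/16 = 97.875
  spherical: 174 × 6/16 = 65.25
  elongated: 174 × 1/16 = 10.875
χ² = Σ (O − E)² / E
  disc-shaped: (81 − 97.875)² / 97.875 = 2.9095
  spherical: (88 − 65.25)² / 65.25 = 7.9320
  elongated: (5 − 10.875)² / 10.875 = 3.1739
χ² = 2.9095 + 7.9320 + 3.1739 = 14.0154 ≈ 14.015

14.015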